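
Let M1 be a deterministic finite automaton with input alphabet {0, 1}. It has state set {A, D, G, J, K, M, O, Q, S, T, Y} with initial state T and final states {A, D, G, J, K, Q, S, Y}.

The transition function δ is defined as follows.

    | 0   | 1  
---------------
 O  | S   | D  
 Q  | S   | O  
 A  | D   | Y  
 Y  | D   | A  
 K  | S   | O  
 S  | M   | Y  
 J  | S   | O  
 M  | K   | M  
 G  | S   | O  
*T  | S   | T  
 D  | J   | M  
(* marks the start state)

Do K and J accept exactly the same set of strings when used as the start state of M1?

Yes

Reachable states from the start: {A,D,J,K,M,O,S,T,Y}. Unreachable: {G,Q} — drop them.
Initial partition by acceptance: {A,D,J,K,S,Y} | {M,O,T}.
Split {A,D,J,K,S,Y} by δ(·,0) → {A,D,J,K,Y} and {S}.
On input 0, block {A,D,J,K,Y} splits into {A,D,Y} and {J,K}.
Split {A,D,Y} by δ(·,0) → {A,Y} and {D}.
Split {M,O,T} by δ(·,0) → {O,T} and {M}.
Split {O,T} by δ(·,1) → {O} and {T}.
No further refinement is possible. Final partition (7 blocks): {A,Y} | {O} | {S} | {J,K} | {D} | {M} | {T}.
K and J lie in the same block of the stable partition, so they are equivalent — no string distinguishes them.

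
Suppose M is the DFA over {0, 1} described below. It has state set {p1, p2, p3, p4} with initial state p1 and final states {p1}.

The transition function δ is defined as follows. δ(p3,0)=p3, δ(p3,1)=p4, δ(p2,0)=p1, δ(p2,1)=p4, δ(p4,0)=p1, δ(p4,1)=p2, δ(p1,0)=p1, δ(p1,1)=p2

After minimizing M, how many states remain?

States {p3} cannot be reached from the start state, so discard them.
P0 = {p1} | {p2,p4}.
Stable partition: {p1} | {p2,p4} — 2 equivalence classes.

2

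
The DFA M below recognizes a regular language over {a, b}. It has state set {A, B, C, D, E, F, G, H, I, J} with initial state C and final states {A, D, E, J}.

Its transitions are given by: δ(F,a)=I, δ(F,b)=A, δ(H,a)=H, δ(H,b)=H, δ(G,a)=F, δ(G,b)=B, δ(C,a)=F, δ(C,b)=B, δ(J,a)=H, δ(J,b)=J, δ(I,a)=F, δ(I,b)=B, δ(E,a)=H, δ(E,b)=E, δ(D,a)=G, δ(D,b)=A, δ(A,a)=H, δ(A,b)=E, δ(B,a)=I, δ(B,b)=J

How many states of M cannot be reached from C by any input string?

BFS from C reaches {A, B, C, E, F, H, I, J}; the 2 state(s) D, G are never visited.

2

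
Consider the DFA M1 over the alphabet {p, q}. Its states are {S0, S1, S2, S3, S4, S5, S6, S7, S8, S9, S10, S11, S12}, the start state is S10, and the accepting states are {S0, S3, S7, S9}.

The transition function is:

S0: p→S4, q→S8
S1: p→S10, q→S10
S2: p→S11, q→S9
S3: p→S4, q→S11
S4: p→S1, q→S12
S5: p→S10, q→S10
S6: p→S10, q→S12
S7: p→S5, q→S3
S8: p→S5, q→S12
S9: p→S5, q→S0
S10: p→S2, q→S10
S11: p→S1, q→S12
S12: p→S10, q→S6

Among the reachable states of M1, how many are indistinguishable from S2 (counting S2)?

First remove the unreachable states {S3,S7}; 11 states remain.
P0 = {S0,S9} | {S1,S2,S4,S5,S6,S8,S10,S11,S12}.
Refine {S0,S9} on symbol q: members go to different blocks, giving {S0} and {S9}.
Split {S1,S2,S4,S5,S6,S8,S10,S11,S12} by δ(·,q) → {S1,S4,S5,S6,S8,S10,S11,S12} and {S2}.
Split {S1,S4,S5,S6,S8,S10,S11,S12} by δ(·,p) → {S1,S4,S5,S6,S8,S11,S12} and {S10}.
Split {S1,S4,S5,S6,S8,S11,S12} by δ(·,p) → {S1,S5,S6,S12} and {S4,S8,S11}.
Split {S1,S5,S6,S12} by δ(·,q) → {S1,S5} and {S6,S12}.
Stable partition: {S0} | {S1,S5} | {S9} | {S2} | {S10} | {S4,S8,S11} | {S6,S12} — 7 equivalence classes.
State S2 belongs to the block {S2}, which has 1 states.

1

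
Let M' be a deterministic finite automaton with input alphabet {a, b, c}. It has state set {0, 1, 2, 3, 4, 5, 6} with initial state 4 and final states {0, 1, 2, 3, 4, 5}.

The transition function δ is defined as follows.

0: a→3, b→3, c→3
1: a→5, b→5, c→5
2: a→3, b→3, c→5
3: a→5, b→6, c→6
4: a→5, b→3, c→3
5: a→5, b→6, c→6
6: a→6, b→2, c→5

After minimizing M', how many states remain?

States {0,1} cannot be reached from the start state, so discard them.
Start with accepting vs non-accepting: {2,3,4,5} | {6}.
Split {2,3,4,5} by δ(·,b) → {2,4} and {3,5}.
Stable partition: {2,4} | {6} | {3,5} — 3 equivalence classes.

3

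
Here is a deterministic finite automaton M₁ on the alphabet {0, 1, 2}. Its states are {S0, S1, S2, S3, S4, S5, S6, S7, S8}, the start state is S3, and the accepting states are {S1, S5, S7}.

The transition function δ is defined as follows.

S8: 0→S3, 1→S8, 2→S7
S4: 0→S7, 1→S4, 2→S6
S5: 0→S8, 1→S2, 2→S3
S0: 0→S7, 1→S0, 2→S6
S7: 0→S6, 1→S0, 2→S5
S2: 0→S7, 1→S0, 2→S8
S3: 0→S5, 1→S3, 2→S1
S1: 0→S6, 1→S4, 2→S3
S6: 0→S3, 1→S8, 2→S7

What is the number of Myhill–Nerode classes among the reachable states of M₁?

5

All states are reachable from the start state.
Start with accepting vs non-accepting: {S1,S5,S7} | {S0,S2,S3,S4,S6,S8}.
On input 2, block {S1,S5,S7} splits into {S1,S5} and {S7}.
Split {S0,S2,S3,S4,S6,S8} by δ(·,0) → {S0,S2,S4} and {S6,S8} and {S3}.
The partition is now stable with 5 blocks: {S1,S5} | {S0,S2,S4} | {S7} | {S6,S8} | {S3}.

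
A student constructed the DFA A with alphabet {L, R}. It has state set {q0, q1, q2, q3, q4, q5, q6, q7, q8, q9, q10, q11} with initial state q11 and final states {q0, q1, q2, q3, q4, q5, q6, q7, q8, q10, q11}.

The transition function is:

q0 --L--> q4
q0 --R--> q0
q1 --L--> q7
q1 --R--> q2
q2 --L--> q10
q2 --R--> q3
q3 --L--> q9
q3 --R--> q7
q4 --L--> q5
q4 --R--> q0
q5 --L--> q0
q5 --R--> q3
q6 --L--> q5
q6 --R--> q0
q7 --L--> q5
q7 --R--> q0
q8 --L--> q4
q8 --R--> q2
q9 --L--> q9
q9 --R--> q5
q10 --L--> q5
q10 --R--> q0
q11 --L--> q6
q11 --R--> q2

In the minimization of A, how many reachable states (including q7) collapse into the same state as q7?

4

Reachable states from the start: {q0,q2,q3,q4,q5,q6,q7,q9,q10,q11}. Unreachable: {q1,q8} — drop them.
Start with accepting vs non-accepting: {q0,q2,q3,q4,q5,q6,q7,q10,q11} | {q9}.
Refine {q0,q2,q3,q4,q5,q6,q7,q10,q11} on symbol L: members go to different blocks, giving {q0,q2,q4,q5,q6,q7,q10,q11} and {q3}.
Split {q0,q2,q4,q5,q6,q7,q10,q11} by δ(·,R) → {q0,q4,q6,q7,q10,q11} and {q2,q5}.
Refine {q0,q4,q6,q7,q10,q11} on symbol L: members go to different blocks, giving {q4,q6,q7,q10} and {q0,q11}.
Split {q2,q5} by δ(·,L) → {q2} and {q5}.
Split {q0,q11} by δ(·,R) → {q0} and {q11}.
The partition is now stable with 7 blocks: {q4,q6,q7,q10} | {q9} | {q3} | {q2} | {q0} | {q5} | {q11}.
State q7 belongs to the block {q4,q6,q7,q10}, which has 4 states.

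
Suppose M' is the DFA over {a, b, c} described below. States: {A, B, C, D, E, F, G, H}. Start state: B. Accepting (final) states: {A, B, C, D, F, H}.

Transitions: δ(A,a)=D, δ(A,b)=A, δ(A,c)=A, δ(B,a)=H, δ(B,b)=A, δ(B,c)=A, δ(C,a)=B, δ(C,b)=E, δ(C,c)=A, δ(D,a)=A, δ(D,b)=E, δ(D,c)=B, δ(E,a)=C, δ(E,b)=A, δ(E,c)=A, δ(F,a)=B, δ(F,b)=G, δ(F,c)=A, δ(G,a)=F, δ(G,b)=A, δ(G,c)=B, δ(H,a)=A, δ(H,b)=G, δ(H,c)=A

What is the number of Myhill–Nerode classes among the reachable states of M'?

3

All states are reachable from the start state.
Start with accepting vs non-accepting: {A,B,C,D,F,H} | {E,G}.
On input b, block {A,B,C,D,F,H} splits into {C,D,F,H} and {A,B}.
Stable partition: {C,D,F,H} | {E,G} | {A,B} — 3 equivalence classes.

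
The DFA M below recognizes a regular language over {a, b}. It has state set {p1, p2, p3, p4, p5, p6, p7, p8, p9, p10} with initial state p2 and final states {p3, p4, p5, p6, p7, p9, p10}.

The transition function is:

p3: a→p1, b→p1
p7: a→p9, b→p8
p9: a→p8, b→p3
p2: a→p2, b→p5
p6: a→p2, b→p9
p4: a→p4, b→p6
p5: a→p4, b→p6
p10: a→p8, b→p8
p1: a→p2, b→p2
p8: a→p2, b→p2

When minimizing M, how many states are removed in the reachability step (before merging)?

No path from p2 leads to p7, p10; the other 8 states are all reachable.

2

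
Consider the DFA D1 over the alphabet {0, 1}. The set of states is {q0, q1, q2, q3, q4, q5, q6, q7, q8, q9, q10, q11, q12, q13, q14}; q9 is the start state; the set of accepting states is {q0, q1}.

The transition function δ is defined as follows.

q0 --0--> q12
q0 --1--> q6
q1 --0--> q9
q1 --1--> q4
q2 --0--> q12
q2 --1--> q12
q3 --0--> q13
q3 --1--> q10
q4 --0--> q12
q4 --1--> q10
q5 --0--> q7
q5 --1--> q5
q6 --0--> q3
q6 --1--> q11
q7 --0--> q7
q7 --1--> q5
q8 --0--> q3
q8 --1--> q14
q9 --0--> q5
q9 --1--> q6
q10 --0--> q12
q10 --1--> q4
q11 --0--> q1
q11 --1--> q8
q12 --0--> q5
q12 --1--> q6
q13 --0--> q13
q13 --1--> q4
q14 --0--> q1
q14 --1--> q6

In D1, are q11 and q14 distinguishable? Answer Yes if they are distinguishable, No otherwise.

No

States {q0,q2} cannot be reached from the start state, so discard them.
Start with accepting vs non-accepting: {q1} | {q3,q4,q5,q6,q7,q8,q9,q10,q11,q12,q13,q14}.
Split {q3,q4,q5,q6,q7,q8,q9,q10,q11,q12,q13,q14} by δ(·,0) → {q3,q4,q5,q6,q7,q8,q9,q10,q12,q13} and {q11,q14}.
Split {q3,q4,q5,q6,q7,q8,q9,q10,q12,q13} by δ(·,1) → {q3,q4,q5,q7,q9,q10,q12,q13} and {q6,q8}.
On input 1, block {q3,q4,q5,q7,q9,q10,q12,q13} splits into {q3,q4,q5,q7,q10,q13} and {q9,q12}.
On input 0, block {q3,q4,q5,q7,q10,q13} splits into {q3,q5,q7,q13} and {q4,q10}.
Refine {q3,q5,q7,q13} on symbol 1: members go to different blocks, giving {q3,q13} and {q5,q7}.
The partition is now stable with 7 blocks: {q1} | {q3,q13} | {q11,q14} | {q6,q8} | {q9,q12} | {q4,q10} | {q5,q7}.
q11 and q14 lie in the same block of the stable partition, so they are equivalent — no string distinguishes them.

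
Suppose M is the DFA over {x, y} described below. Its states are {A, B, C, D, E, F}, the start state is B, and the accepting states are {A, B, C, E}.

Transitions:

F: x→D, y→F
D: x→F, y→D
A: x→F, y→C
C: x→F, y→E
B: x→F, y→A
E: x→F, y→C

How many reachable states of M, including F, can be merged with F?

2

All states are reachable from the start state.
P0 = {A,B,C,E} | {D,F}.
The partition is now stable with 2 blocks: {A,B,C,E} | {D,F}.
State F belongs to the block {D,F}, which has 2 states.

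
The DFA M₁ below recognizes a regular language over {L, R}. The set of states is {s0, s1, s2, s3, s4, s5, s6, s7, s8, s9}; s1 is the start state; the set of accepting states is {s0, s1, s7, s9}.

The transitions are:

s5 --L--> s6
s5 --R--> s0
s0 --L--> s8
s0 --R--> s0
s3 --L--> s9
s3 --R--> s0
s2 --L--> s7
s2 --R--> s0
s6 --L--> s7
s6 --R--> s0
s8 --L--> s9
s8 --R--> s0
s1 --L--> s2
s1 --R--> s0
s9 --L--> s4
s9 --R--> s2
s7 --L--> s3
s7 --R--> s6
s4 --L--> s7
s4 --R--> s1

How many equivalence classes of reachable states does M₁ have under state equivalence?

States {s5} cannot be reached from the start state, so discard them.
Initial partition by acceptance: {s0,s1,s7,s9} | {s2,s3,s4,s6,s8}.
Refine {s0,s1,s7,s9} on symbol R: members go to different blocks, giving {s0,s1} and {s7,s9}.
No further refinement is possible. Final partition (3 blocks): {s0,s1} | {s2,s3,s4,s6,s8} | {s7,s9}.

3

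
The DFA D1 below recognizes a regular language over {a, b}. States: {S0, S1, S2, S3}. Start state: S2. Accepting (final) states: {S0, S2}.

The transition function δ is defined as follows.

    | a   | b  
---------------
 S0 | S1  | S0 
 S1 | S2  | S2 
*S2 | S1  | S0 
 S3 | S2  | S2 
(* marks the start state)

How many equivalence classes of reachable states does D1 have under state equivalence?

2

First remove the unreachable states {S3}; 3 states remain.
Initial partition by acceptance: {S0,S2} | {S1}.
The partition is now stable with 2 blocks: {S0,S2} | {S1}.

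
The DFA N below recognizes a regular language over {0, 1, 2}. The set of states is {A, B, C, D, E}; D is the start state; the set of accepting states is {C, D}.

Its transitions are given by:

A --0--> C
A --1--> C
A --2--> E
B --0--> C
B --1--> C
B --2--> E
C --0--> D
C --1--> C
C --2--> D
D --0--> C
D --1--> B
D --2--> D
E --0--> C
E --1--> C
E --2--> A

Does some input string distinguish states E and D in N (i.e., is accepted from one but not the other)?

Yes

Initial partition by acceptance: {C,D} | {A,B,E}.
Split {C,D} by δ(·,1) → {C} and {D}.
Stable partition: {C} | {A,B,E} | {D} — 3 equivalence classes.
E and D end up in different blocks, so they are distinguishable. For instance, the string 'ε' is accepted from only D.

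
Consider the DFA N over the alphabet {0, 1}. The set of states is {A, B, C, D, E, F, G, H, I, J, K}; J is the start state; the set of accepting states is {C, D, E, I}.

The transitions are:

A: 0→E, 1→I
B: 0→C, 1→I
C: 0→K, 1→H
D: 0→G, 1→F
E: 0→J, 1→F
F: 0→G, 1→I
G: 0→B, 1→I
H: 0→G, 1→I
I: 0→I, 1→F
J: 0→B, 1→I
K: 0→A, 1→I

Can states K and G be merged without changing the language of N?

Yes

Reachable states from the start: {A,B,C,E,F,G,H,I,J,K}. Unreachable: {D} — drop them.
Start with accepting vs non-accepting: {C,E,I} | {A,B,F,G,H,J,K}.
On input 0, block {C,E,I} splits into {C,E} and {I}.
Refine {A,B,F,G,H,J,K} on symbol 0: members go to different blocks, giving {F,G,H,J,K} and {A,B}.
Split {F,G,H,J,K} by δ(·,0) → {G,J,K} and {F,H}.
The partition is now stable with 5 blocks: {C,E} | {G,J,K} | {I} | {A,B} | {F,H}.
K and G lie in the same block of the stable partition, so they are equivalent — no string distinguishes them.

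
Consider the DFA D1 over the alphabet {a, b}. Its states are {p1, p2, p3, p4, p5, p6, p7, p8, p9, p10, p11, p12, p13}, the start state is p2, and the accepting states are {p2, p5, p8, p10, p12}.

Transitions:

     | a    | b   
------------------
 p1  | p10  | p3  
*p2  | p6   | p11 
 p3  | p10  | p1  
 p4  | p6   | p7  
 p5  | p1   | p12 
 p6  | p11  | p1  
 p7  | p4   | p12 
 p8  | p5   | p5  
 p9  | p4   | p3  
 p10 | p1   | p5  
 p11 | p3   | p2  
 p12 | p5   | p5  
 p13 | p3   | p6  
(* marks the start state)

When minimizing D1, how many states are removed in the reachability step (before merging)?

5

BFS from p2 reaches {p1, p2, p3, p5, p6, p10, p11, p12}; the 5 state(s) p4, p7, p8, p9, p13 are never visited.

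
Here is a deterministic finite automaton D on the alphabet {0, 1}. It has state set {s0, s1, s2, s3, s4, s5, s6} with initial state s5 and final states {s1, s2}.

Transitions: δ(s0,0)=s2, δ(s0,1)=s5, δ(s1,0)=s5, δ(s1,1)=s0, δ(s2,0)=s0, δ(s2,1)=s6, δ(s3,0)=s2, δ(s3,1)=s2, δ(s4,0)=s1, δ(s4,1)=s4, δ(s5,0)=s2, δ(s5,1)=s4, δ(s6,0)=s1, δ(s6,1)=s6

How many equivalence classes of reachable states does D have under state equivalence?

First remove the unreachable states {s3}; 6 states remain.
P0 = {s1,s2} | {s0,s4,s5,s6}.
The partition is now stable with 2 blocks: {s1,s2} | {s0,s4,s5,s6}.

2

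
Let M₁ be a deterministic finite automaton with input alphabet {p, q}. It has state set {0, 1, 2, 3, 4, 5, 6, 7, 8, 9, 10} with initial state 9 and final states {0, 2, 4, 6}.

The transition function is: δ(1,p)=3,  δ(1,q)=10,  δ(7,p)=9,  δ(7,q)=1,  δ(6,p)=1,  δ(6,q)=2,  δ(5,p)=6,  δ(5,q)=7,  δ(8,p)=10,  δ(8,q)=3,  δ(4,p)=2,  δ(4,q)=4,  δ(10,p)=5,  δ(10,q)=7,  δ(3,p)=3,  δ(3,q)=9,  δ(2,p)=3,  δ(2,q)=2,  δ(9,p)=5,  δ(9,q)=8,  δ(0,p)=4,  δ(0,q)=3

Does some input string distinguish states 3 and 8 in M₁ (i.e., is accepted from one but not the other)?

Yes

States {0,4} cannot be reached from the start state, so discard them.
P0 = {2,6} | {1,3,5,7,8,9,10}.
Split {1,3,5,7,8,9,10} by δ(·,p) → {1,3,7,8,9,10} and {5}.
Split {1,3,7,8,9,10} by δ(·,p) → {1,3,7,8} and {9,10}.
Refine {1,3,7,8} on symbol p: members go to different blocks, giving {1,3} and {7,8}.
Stable partition: {2,6} | {1,3} | {5} | {9,10} | {7,8} — 5 equivalence classes.
3 and 8 end up in different blocks, so they are distinguishable. For instance, the string 'ppp' is accepted from only 8.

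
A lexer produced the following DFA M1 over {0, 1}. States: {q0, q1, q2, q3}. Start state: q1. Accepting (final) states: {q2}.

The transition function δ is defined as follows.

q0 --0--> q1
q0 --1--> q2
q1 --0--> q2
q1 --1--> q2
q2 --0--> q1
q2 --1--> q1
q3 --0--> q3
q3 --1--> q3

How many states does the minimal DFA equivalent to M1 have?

2

Reachable states from the start: {q1,q2}. Unreachable: {q0,q3} — drop them.
P0 = {q2} | {q1}.
No further refinement is possible. Final partition (2 blocks): {q2} | {q1}.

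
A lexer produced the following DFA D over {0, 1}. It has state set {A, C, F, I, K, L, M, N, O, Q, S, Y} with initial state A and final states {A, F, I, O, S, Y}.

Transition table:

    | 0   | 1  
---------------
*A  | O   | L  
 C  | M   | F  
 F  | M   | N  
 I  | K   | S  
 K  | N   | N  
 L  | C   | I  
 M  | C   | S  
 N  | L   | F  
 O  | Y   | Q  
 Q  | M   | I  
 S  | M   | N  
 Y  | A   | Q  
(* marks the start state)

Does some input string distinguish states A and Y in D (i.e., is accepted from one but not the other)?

No

All states are reachable from the start state.
P0 = {A,F,I,O,S,Y} | {C,K,L,M,N,Q}.
On input 0, block {A,F,I,O,S,Y} splits into {F,I,S} and {A,O,Y}.
Refine {F,I,S} on symbol 1: members go to different blocks, giving {F,S} and {I}.
Refine {C,K,L,M,N,Q} on symbol 1: members go to different blocks, giving {C,M,N} and {L,Q} and {K}.
Split {C,M,N} by δ(·,0) → {C,M} and {N}.
Stable partition: {F,S} | {C,M} | {A,O,Y} | {I} | {L,Q} | {K} | {N} — 7 equivalence classes.
A and Y lie in the same block of the stable partition, so they are equivalent — no string distinguishes them.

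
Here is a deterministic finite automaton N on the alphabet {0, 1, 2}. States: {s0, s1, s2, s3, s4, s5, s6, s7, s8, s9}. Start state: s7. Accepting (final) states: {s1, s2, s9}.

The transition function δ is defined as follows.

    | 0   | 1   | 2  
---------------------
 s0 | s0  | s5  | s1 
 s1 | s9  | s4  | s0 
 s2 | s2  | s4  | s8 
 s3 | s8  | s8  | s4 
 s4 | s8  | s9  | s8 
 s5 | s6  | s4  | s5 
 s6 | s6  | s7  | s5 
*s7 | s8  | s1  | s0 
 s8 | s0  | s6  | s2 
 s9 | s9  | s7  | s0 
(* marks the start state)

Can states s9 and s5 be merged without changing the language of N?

No

States {s3} cannot be reached from the start state, so discard them.
Start with accepting vs non-accepting: {s1,s2,s9} | {s0,s4,s5,s6,s7,s8}.
Refine {s0,s4,s5,s6,s7,s8} on symbol 1: members go to different blocks, giving {s0,s5,s6,s8} and {s4,s7}.
On input 1, block {s0,s5,s6,s8} splits into {s0,s8} and {s5,s6}.
Stable partition: {s1,s2,s9} | {s0,s8} | {s4,s7} | {s5,s6} — 4 equivalence classes.
s9 and s5 end up in different blocks, so they are distinguishable. For instance, the string 'ε' is accepted from only s9.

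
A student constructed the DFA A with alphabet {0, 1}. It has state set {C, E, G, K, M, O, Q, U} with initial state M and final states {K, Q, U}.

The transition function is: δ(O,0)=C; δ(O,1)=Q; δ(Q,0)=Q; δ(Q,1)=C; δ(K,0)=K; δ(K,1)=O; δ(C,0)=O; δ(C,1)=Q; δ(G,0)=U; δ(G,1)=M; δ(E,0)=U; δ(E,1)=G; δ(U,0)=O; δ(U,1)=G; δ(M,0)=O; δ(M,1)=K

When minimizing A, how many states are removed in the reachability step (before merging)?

Starting at M and following transitions, the reachable set is {C, K, M, O, Q}. That leaves E, G, U unreachable — 3 in total.

3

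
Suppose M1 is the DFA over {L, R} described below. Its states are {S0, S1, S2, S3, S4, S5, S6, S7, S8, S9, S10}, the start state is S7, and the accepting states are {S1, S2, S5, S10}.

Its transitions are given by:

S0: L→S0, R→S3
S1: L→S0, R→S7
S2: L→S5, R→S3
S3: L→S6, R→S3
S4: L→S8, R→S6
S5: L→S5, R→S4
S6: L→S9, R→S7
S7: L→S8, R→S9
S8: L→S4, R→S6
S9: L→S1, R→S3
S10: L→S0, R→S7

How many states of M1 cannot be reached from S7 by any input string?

3

No path from S7 leads to S2, S5, S10; the other 8 states are all reachable.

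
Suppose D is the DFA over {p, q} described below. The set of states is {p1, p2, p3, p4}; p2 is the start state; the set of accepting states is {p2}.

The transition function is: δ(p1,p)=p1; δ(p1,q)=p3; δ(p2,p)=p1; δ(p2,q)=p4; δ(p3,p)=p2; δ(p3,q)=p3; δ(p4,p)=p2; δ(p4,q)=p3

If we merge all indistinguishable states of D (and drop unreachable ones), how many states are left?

3

Initial partition by acceptance: {p2} | {p1,p3,p4}.
Split {p1,p3,p4} by δ(·,p) → {p3,p4} and {p1}.
The partition is now stable with 3 blocks: {p2} | {p3,p4} | {p1}.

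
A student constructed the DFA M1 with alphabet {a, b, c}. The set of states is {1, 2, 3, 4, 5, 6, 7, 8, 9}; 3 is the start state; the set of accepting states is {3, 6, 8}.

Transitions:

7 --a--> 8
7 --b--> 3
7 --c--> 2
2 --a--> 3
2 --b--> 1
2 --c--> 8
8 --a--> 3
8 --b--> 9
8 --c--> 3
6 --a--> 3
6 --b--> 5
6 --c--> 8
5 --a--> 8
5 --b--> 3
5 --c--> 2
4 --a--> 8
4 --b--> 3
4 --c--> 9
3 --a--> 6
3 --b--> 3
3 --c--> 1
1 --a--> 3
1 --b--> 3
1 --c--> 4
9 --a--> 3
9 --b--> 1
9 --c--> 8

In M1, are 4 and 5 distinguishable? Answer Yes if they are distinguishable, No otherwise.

No

Reachable states from the start: {1,2,3,4,5,6,8,9}. Unreachable: {7} — drop them.
Initial partition by acceptance: {3,6,8} | {1,2,4,5,9}.
Refine {3,6,8} on symbol b: members go to different blocks, giving {6,8} and {3}.
On input c, block {6,8} splits into {6} and {8}.
Refine {1,2,4,5,9} on symbol a: members go to different blocks, giving {1,2,9} and {4,5}.
Split {1,2,9} by δ(·,b) → {2,9} and {1}.
No further refinement is possible. Final partition (6 blocks): {6} | {2,9} | {3} | {8} | {4,5} | {1}.
4 and 5 lie in the same block of the stable partition, so they are equivalent — no string distinguishes them.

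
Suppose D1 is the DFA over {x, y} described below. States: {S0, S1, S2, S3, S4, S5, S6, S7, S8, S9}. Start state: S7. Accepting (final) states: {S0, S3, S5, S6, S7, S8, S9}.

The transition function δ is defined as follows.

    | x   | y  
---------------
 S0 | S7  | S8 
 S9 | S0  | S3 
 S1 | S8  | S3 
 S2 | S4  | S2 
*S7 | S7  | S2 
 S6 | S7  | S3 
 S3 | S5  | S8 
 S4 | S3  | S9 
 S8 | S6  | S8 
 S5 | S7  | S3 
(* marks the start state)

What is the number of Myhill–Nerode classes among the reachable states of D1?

5

States {S1} cannot be reached from the start state, so discard them.
P0 = {S0,S3,S5,S6,S7,S8,S9} | {S2,S4}.
Refine {S0,S3,S5,S6,S7,S8,S9} on symbol y: members go to different blocks, giving {S0,S3,S5,S6,S8,S9} and {S7}.
On input x, block {S0,S3,S5,S6,S8,S9} splits into {S0,S5,S6} and {S3,S8,S9}.
Split {S2,S4} by δ(·,x) → {S2} and {S4}.
No further refinement is possible. Final partition (5 blocks): {S0,S5,S6} | {S2} | {S7} | {S3,S8,S9} | {S4}.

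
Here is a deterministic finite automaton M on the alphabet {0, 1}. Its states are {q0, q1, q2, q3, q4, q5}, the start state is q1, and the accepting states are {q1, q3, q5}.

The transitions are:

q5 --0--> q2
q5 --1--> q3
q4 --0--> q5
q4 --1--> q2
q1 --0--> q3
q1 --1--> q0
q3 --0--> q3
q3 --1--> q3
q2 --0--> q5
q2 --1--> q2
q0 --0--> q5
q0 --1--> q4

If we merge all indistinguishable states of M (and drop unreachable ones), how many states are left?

Every state is reachable, so we keep all 6.
Start with accepting vs non-accepting: {q1,q3,q5} | {q0,q2,q4}.
Refine {q1,q3,q5} on symbol 0: members go to different blocks, giving {q1,q3} and {q5}.
On input 1, block {q1,q3} splits into {q1} and {q3}.
No further refinement is possible. Final partition (4 blocks): {q1} | {q0,q2,q4} | {q5} | {q3}.

4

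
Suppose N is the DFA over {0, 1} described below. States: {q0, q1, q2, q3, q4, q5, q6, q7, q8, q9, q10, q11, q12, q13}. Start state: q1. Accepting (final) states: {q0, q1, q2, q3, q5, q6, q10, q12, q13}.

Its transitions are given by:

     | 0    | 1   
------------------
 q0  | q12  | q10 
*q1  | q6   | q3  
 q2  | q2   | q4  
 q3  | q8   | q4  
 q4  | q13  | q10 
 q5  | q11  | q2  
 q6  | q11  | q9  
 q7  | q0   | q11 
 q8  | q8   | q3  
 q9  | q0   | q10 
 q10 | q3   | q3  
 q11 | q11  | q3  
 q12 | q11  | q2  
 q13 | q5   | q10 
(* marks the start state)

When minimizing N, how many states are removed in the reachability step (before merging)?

1

Starting at q1 and following transitions, the reachable set is {q0, q1, q2, q3, q4, q5, q6, q8, q9, q10, q11, q12, q13}. That leaves q7 unreachable — 1 in total.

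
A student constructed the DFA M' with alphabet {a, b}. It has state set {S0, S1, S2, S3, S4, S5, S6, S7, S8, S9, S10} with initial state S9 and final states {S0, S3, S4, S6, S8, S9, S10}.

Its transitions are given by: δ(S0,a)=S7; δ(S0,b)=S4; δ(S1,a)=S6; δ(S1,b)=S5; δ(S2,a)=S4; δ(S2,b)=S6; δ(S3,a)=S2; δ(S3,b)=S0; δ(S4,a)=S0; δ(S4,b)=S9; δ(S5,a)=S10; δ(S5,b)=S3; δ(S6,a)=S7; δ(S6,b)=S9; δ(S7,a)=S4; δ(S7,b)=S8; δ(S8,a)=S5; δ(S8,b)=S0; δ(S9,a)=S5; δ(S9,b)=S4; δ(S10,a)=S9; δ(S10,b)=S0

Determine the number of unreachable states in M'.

1

No path from S9 leads to S1; the other 10 states are all reachable.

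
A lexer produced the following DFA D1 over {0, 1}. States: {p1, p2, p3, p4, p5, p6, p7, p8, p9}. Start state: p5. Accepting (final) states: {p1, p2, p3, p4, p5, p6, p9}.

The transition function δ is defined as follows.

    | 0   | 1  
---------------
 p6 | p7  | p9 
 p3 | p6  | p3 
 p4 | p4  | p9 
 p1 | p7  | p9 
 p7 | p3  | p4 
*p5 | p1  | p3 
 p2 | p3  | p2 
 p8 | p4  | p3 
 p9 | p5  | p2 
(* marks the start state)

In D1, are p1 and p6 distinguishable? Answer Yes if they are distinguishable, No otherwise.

No

First remove the unreachable states {p8}; 8 states remain.
Initial partition by acceptance: {p1,p2,p3,p4,p5,p6,p9} | {p7}.
On input 0, block {p1,p2,p3,p4,p5,p6,p9} splits into {p2,p3,p4,p5,p9} and {p1,p6}.
Split {p2,p3,p4,p5,p9} by δ(·,0) → {p2,p4,p9} and {p3,p5}.
On input 0, block {p2,p4,p9} splits into {p2,p9} and {p4}.
The partition is now stable with 5 blocks: {p2,p9} | {p7} | {p1,p6} | {p3,p5} | {p4}.
p1 and p6 lie in the same block of the stable partition, so they are equivalent — no string distinguishes them.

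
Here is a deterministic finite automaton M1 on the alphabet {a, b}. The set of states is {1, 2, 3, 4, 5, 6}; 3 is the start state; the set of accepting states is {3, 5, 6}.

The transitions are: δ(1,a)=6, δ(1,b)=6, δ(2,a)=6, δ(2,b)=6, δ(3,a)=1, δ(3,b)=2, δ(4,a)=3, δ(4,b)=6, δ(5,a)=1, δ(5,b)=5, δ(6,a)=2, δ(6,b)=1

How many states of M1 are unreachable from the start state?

No path from 3 leads to 4, 5; the other 4 states are all reachable.

2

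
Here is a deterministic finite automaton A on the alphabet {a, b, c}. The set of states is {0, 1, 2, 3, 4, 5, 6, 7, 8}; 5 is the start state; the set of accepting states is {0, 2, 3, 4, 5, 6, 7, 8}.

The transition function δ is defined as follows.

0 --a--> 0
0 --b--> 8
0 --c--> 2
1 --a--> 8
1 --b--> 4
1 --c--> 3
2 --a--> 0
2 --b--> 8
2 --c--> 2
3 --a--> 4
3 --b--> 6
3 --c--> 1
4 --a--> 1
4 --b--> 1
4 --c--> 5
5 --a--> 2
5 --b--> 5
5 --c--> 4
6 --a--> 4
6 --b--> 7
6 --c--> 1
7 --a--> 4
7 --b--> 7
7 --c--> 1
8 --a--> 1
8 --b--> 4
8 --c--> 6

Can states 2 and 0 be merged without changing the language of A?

Yes

Every state is reachable, so we keep all 9.
Start with accepting vs non-accepting: {0,2,3,4,5,6,7,8} | {1}.
On input a, block {0,2,3,4,5,6,7,8} splits into {0,2,3,5,6,7} and {4,8}.
Split {0,2,3,5,6,7} by δ(·,a) → {0,2,5} and {3,6,7}.
Split {0,2,5} by δ(·,b) → {0,2} and {5}.
On input b, block {4,8} splits into {4} and {8}.
Stable partition: {0,2} | {1} | {4} | {3,6,7} | {5} | {8} — 6 equivalence classes.
2 and 0 lie in the same block of the stable partition, so they are equivalent — no string distinguishes them.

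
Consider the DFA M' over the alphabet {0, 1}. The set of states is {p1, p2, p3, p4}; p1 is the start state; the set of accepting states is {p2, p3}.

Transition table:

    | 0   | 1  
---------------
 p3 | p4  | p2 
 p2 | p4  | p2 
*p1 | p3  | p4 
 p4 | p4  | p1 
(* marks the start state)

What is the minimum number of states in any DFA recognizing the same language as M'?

3

Every state is reachable, so we keep all 4.
Start with accepting vs non-accepting: {p2,p3} | {p1,p4}.
Refine {p1,p4} on symbol 0: members go to different blocks, giving {p1} and {p4}.
The partition is now stable with 3 blocks: {p2,p3} | {p1} | {p4}.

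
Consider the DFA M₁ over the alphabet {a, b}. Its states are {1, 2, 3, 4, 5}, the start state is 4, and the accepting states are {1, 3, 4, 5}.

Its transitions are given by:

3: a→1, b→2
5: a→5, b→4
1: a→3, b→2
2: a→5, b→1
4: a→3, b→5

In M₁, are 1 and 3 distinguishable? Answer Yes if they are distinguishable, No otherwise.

No

Every state is reachable, so we keep all 5.
Initial partition by acceptance: {1,3,4,5} | {2}.
Refine {1,3,4,5} on symbol b: members go to different blocks, giving {1,3} and {4,5}.
Refine {4,5} on symbol a: members go to different blocks, giving {4} and {5}.
No further refinement is possible. Final partition (4 blocks): {1,3} | {2} | {4} | {5}.
1 and 3 lie in the same block of the stable partition, so they are equivalent — no string distinguishes them.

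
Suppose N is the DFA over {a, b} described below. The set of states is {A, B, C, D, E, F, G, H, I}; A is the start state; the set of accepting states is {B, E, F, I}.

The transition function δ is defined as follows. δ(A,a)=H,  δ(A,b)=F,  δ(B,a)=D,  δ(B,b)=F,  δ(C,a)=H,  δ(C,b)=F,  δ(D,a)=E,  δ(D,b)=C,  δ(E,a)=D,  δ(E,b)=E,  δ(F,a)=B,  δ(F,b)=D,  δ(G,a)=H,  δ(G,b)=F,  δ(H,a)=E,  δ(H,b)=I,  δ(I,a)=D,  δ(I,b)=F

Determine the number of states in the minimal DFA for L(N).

First remove the unreachable states {G}; 8 states remain.
Initial partition by acceptance: {B,E,F,I} | {A,C,D,H}.
Split {B,E,F,I} by δ(·,a) → {B,E,I} and {F}.
Split {B,E,I} by δ(·,b) → {B,I} and {E}.
On input a, block {A,C,D,H} splits into {A,C} and {D,H}.
On input b, block {D,H} splits into {D} and {H}.
The partition is now stable with 6 blocks: {B,I} | {A,C} | {F} | {E} | {D} | {H}.

6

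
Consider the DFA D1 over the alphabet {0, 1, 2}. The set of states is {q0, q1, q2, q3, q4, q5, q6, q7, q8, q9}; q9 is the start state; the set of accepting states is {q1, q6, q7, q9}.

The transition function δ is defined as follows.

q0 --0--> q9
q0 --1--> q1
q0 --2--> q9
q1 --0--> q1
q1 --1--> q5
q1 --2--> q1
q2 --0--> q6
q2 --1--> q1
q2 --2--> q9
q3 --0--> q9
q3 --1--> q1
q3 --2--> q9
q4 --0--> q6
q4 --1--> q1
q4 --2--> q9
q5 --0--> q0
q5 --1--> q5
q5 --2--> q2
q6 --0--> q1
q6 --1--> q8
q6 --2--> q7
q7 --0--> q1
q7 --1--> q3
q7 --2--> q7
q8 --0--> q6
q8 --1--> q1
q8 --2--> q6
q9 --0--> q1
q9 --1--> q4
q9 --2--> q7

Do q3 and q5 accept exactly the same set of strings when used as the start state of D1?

All states are reachable from the start state.
P0 = {q1,q6,q7,q9} | {q0,q2,q3,q4,q5,q8}.
Refine {q0,q2,q3,q4,q5,q8} on symbol 0: members go to different blocks, giving {q0,q2,q3,q4,q8} and {q5}.
Refine {q1,q6,q7,q9} on symbol 1: members go to different blocks, giving {q6,q7,q9} and {q1}.
The partition is now stable with 4 blocks: {q6,q7,q9} | {q0,q2,q3,q4,q8} | {q5} | {q1}.
q3 and q5 end up in different blocks, so they are distinguishable. For instance, the string '0' is accepted from only q3.

No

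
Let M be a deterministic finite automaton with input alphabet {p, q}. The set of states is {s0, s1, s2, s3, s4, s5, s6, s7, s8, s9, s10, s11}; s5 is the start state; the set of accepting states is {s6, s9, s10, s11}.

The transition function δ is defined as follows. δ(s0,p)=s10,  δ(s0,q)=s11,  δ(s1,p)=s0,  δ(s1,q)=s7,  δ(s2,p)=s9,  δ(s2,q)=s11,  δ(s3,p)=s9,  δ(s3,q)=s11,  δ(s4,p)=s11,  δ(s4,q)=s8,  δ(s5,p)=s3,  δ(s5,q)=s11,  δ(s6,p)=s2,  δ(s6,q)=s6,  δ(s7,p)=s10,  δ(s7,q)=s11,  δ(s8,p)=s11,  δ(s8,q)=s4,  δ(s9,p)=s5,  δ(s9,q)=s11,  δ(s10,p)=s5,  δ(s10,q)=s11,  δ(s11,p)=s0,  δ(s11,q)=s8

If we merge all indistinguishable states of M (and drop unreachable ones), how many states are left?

First remove the unreachable states {s1,s2,s6,s7}; 8 states remain.
Start with accepting vs non-accepting: {s9,s10,s11} | {s0,s3,s4,s5,s8}.
Refine {s9,s10,s11} on symbol q: members go to different blocks, giving {s9,s10} and {s11}.
On input p, block {s0,s3,s4,s5,s8} splits into {s0,s3} and {s4,s8} and {s5}.
Stable partition: {s9,s10} | {s0,s3} | {s11} | {s4,s8} | {s5} — 5 equivalence classes.

5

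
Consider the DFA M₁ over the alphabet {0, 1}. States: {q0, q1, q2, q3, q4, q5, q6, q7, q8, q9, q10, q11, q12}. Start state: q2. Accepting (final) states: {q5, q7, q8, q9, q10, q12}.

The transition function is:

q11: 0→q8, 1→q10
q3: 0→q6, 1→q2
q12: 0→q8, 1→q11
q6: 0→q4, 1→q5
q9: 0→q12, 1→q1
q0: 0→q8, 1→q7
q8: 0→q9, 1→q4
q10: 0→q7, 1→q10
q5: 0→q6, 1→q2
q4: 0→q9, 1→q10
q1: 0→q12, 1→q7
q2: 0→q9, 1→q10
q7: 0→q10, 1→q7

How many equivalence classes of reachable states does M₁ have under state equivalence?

3

Reachable states from the start: {q1,q2,q4,q7,q8,q9,q10,q11,q12}. Unreachable: {q0,q3,q5,q6} — drop them.
Initial partition by acceptance: {q7,q8,q9,q10,q12} | {q1,q2,q4,q11}.
On input 1, block {q7,q8,q9,q10,q12} splits into {q8,q9,q12} and {q7,q10}.
No further refinement is possible. Final partition (3 blocks): {q8,q9,q12} | {q1,q2,q4,q11} | {q7,q10}.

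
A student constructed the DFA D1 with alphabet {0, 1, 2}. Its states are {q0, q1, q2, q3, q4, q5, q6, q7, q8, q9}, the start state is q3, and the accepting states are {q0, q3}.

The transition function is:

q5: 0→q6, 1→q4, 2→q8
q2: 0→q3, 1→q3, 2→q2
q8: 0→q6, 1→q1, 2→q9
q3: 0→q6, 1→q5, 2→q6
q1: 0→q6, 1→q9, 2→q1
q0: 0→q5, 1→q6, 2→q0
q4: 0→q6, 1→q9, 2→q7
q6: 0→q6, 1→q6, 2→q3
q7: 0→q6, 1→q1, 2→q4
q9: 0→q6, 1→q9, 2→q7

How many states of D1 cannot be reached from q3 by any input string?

Starting at q3 and following transitions, the reachable set is {q1, q3, q4, q5, q6, q7, q8, q9}. That leaves q0, q2 unreachable — 2 in total.

2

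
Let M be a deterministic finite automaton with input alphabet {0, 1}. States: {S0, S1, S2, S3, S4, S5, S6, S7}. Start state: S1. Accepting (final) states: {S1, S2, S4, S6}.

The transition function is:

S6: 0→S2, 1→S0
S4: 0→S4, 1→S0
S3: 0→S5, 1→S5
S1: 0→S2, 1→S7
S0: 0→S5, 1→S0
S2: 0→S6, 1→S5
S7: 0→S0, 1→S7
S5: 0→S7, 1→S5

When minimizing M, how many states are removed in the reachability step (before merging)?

BFS from S1 reaches {S0, S1, S2, S5, S6, S7}; the 2 state(s) S3, S4 are never visited.

2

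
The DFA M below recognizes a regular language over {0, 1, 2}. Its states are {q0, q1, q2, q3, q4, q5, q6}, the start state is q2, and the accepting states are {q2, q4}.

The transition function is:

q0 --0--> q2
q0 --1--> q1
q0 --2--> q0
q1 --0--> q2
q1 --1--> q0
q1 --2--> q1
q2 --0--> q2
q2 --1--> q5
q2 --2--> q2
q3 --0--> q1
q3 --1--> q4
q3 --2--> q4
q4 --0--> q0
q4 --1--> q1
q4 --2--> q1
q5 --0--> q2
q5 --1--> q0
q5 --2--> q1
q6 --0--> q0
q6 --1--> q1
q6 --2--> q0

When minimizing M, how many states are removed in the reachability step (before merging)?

3

Starting at q2 and following transitions, the reachable set is {q0, q1, q2, q5}. That leaves q3, q4, q6 unreachable — 3 in total.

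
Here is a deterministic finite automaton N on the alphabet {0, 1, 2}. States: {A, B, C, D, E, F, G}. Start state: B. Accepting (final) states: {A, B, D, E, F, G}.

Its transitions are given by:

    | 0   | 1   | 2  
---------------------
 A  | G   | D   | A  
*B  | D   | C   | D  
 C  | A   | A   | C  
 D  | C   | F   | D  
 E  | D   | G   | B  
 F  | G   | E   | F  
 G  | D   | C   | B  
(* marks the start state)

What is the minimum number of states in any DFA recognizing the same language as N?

Initial partition by acceptance: {A,B,D,E,F,G} | {C}.
On input 0, block {A,B,D,E,F,G} splits into {A,B,E,F,G} and {D}.
On input 0, block {A,B,E,F,G} splits into {B,E,G} and {A,F}.
On input 1, block {B,E,G} splits into {B,G} and {E}.
Split {B,G} by δ(·,2) → {B} and {G}.
Refine {A,F} on symbol 1: members go to different blocks, giving {A} and {F}.
The partition is now stable with 7 blocks: {B} | {C} | {D} | {A} | {E} | {G} | {F}.

7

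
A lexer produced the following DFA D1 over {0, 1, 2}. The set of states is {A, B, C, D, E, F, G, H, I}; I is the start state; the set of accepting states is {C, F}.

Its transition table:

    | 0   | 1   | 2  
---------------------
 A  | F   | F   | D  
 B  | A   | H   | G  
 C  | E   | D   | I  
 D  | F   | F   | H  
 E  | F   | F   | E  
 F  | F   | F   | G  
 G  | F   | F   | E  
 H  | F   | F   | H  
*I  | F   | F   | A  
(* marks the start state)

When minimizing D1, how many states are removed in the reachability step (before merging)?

2

No path from I leads to B, C; the other 7 states are all reachable.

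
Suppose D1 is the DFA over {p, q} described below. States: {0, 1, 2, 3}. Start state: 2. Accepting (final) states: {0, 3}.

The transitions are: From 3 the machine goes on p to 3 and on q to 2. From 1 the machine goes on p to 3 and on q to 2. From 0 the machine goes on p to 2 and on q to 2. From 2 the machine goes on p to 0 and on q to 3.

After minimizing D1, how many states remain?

States {1} cannot be reached from the start state, so discard them.
Initial partition by acceptance: {0,3} | {2}.
On input p, block {0,3} splits into {0} and {3}.
Stable partition: {0} | {2} | {3} — 3 equivalence classes.

3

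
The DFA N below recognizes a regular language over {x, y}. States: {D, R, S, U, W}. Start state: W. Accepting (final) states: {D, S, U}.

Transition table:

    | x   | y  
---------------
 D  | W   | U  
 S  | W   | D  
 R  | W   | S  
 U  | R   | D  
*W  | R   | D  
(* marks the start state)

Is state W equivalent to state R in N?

Initial partition by acceptance: {D,S,U} | {R,W}.
No further refinement is possible. Final partition (2 blocks): {D,S,U} | {R,W}.
W and R lie in the same block of the stable partition, so they are equivalent — no string distinguishes them.

Yes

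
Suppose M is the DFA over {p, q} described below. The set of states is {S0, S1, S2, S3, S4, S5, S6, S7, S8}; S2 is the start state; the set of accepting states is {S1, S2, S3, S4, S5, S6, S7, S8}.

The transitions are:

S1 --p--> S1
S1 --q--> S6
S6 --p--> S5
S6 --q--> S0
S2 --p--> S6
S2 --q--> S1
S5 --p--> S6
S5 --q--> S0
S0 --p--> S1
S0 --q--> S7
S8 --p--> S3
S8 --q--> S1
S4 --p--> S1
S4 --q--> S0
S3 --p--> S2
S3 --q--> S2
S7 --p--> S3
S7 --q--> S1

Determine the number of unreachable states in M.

Starting at S2 and following transitions, the reachable set is {S0, S1, S2, S3, S5, S6, S7}. That leaves S4, S8 unreachable — 2 in total.

2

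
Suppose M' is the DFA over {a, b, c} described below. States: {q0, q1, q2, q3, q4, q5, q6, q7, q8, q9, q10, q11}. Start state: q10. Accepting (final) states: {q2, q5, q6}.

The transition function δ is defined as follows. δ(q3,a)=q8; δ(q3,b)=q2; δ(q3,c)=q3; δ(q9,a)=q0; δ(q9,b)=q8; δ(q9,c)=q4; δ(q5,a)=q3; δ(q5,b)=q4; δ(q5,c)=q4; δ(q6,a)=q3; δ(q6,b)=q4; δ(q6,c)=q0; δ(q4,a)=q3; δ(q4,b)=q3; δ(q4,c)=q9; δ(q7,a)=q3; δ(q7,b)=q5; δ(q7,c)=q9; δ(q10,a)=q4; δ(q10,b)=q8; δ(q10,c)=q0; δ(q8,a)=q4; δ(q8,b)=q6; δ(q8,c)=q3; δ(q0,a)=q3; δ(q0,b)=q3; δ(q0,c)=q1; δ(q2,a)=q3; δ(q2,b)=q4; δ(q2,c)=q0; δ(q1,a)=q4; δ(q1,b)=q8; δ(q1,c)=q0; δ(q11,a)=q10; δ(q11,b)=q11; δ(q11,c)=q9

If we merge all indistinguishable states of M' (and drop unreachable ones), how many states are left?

States {q5,q7,q11} cannot be reached from the start state, so discard them.
P0 = {q2,q6} | {q0,q1,q3,q4,q8,q9,q10}.
Refine {q0,q1,q3,q4,q8,q9,q10} on symbol b: members go to different blocks, giving {q0,q1,q4,q9,q10} and {q3,q8}.
Refine {q0,q1,q4,q9,q10} on symbol a: members go to different blocks, giving {q1,q9,q10} and {q0,q4}.
On input a, block {q3,q8} splits into {q3} and {q8}.
No further refinement is possible. Final partition (5 blocks): {q2,q6} | {q1,q9,q10} | {q3} | {q0,q4} | {q8}.

5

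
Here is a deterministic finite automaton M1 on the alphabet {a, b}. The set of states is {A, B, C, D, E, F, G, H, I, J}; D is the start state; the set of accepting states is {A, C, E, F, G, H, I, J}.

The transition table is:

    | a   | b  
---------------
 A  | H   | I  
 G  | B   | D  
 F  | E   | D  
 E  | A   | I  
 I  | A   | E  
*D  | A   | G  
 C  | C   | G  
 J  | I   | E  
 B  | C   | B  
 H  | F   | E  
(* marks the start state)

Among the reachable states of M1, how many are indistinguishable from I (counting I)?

2

First remove the unreachable states {J}; 9 states remain.
Initial partition by acceptance: {A,C,E,F,G,H,I} | {B,D}.
On input a, block {A,C,E,F,G,H,I} splits into {A,C,E,F,H,I} and {G}.
On input b, block {A,C,E,F,H,I} splits into {A,E,H,I} and {C} and {F}.
Refine {A,E,H,I} on symbol a: members go to different blocks, giving {A,E,I} and {H}.
Refine {A,E,I} on symbol a: members go to different blocks, giving {E,I} and {A}.
On input a, block {B,D} splits into {B} and {D}.
The partition is now stable with 8 blocks: {E,I} | {B} | {G} | {C} | {F} | {H} | {A} | {D}.
The equivalence class containing I is {E,I}, of size 2.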